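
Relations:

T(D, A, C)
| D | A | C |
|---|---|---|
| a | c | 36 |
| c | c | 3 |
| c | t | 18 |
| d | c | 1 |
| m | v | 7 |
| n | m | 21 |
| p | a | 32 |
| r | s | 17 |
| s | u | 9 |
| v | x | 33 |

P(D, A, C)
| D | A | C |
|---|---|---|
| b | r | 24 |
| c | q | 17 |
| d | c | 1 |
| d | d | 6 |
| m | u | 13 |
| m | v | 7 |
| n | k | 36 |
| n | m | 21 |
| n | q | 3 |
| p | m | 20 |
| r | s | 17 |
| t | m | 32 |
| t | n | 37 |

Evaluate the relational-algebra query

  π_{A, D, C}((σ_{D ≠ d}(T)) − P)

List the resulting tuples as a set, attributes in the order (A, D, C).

σ[D ≠ d]: keep tuples satisfying D ≠ d → {(a, c, 36), (c, c, 3), (c, t, 18), (m, v, 7), (n, m, 21), (p, a, 32), (r, s, 17), (s, u, 9), (v, x, 33)}
Taking the difference: {(a, c, 36), (c, c, 3), (c, t, 18), (p, a, 32), (s, u, 9), (v, x, 33)}
π[A, D, C]: project onto (A, D, C) → {(a, p, 32), (c, a, 36), (c, c, 3), (t, c, 18), (u, s, 9), (x, v, 33)}

{(a, p, 32), (c, a, 36), (c, c, 3), (t, c, 18), (u, s, 9), (x, v, 33)}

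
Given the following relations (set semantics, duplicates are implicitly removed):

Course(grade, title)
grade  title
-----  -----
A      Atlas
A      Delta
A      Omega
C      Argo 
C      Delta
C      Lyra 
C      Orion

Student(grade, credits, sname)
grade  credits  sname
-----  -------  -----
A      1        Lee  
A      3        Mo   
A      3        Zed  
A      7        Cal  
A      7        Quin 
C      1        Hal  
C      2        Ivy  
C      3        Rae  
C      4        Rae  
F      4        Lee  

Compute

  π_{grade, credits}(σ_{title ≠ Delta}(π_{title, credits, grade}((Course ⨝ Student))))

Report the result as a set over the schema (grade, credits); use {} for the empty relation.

Course ⋈ Student (natural join on grade): {(A, Atlas, 1, Lee), (A, Atlas, 3, Mo), (A, Atlas, 3, Zed), (A, Atlas, 7, Cal), (A, Atlas, 7, Quin), (A, Delta, 1, Lee), (A, Delta, 3, Mo), (A, Delta, 3, Zed), (A, Delta, 7, Cal), (A, Delta, 7, Quin), (A, Omega, 1, Lee), (A, Omega, 3, Mo), (A, Omega, 3, Zed), (A, Omega, 7, Cal), (A, Omega, 7, Quin), (C, Argo, 1, Hal), (C, Argo, 2, Ivy), (C, Argo, 3, Rae), (C, Argo, 4, Rae), (C, Delta, 1, Hal), (C, Delta, 2, Ivy), (C, Delta, 3, Rae), (C, Delta, 4, Rae), (C, Lyra, 1, Hal), (C, Lyra, 2, Ivy), (C, Lyra, 3, Rae), (C, Lyra, 4, Rae), (C, Orion, 1, Hal), (C, Orion, 2, Ivy), (C, Orion, 3, Rae), (C, Orion, 4, Rae)}
Projecting to title, credits, grade (6 duplicate(s) eliminated): {(Argo, 1, C), (Argo, 2, C), (Argo, 3, C), (Argo, 4, C), (Atlas, 1, A), (Atlas, 3, A), (Atlas, 7, A), (Delta, 1, A), (Delta, 1, C), (Delta, 2, C), (Delta, 3, A), (Delta, 3, C), (Delta, 4, C), (Delta, 7, A), (Lyra, 1, C), (Lyra, 2, C), (Lyra, 3, C), (Lyra, 4, C), (Omega, 1, A), (Omega, 3, A), (Omega, 7, A), (Orion, 1, C), (Orion, 2, C), (Orion, 3, C), (Orion, 4, C)}
σ[title ≠ Delta]: keep tuples satisfying title ≠ Delta → {(Argo, 1, C), (Argo, 2, C), (Argo, 3, C), (Argo, 4, C), (Atlas, 1, A), (Atlas, 3, A), (Atlas, 7, A), (Lyra, 1, C), (Lyra, 2, C), (Lyra, 3, C), (Lyra, 4, C), (Omega, 1, A), (Omega, 3, A), (Omega, 7, A), (Orion, 1, C), (Orion, 2, C), (Orion, 3, C), (Orion, 4, C)}
Projecting to grade, credits (11 duplicate(s) eliminated): {(A, 1), (A, 3), (A, 7), (C, 1), (C, 2), (C, 3), (C, 4)}

{(A, 1), (A, 3), (A, 7), (C, 1), (C, 2), (C, 3), (C, 4)}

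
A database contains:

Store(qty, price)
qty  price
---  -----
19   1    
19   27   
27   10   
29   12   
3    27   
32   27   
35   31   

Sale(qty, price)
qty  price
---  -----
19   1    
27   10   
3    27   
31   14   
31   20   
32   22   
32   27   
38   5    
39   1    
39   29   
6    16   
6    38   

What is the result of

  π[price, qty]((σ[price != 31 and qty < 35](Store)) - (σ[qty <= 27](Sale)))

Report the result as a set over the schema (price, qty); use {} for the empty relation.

{(12, 29), (27, 19), (27, 32)}

σ[price != 31 and qty < 35]: keep tuples satisfying price != 31 and qty < 35 → {(19, 1), (19, 27), (27, 10), (29, 12), (3, 27), (32, 27)}
σ[qty <= 27]: keep tuples satisfying qty <= 27 → {(19, 1), (27, 10), (3, 27), (6, 16), (6, 38)}
Taking the difference: {(19, 27), (29, 12), (32, 27)}
π[price, qty]: project onto (price, qty) → {(12, 29), (27, 19), (27, 32)}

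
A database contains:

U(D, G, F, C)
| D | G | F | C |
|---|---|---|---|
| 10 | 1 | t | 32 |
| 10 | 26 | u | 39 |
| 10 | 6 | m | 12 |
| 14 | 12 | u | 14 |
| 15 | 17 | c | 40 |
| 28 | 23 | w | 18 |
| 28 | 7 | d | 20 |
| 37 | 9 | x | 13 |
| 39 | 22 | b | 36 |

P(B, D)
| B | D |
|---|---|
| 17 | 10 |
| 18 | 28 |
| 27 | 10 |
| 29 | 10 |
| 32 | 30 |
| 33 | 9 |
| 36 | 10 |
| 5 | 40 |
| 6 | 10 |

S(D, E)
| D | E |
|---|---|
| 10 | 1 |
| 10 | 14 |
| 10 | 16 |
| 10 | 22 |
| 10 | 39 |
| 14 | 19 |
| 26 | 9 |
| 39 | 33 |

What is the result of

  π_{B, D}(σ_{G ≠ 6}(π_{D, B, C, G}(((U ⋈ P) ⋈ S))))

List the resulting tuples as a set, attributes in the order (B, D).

Joining U and P on D yields {(10, 1, t, 32, 17), (10, 1, t, 32, 27), (10, 1, t, 32, 29), (10, 1, t, 32, 36), (10, 1, t, 32, 6), (10, 26, u, 39, 17), (10, 26, u, 39, 27), (10, 26, u, 39, 29), (10, 26, u, 39, 36), (10, 26, u, 39, 6), (10, 6, m, 12, 17), (10, 6, m, 12, 27), (10, 6, m, 12, 29), (10, 6, m, 12, 36), (10, 6, m, 12, 6), (28, 23, w, 18, 18), (28, 7, d, 20, 18)}.
Joining (U ⋈ P) and S on D yields {(10, 1, t, 32, 17, 1), (10, 1, t, 32, 17, 14), (10, 1, t, 32, 17, 16), (10, 1, t, 32, 17, 22), (10, 1, t, 32, 17, 39), (10, 1, t, 32, 27, 1), (10, 1, t, 32, 27, 14), (10, 1, t, 32, 27, 16), (10, 1, t, 32, 27, 22), (10, 1, t, 32, 27, 39), (10, 1, t, 32, 29, 1), (10, 1, t, 32, 29, 14), (10, 1, t, 32, 29, 16), (10, 1, t, 32, 29, 22), (10, 1, t, 32, 29, 39), (10, 1, t, 32, 36, 1), (10, 1, t, 32, 36, 14), (10, 1, t, 32, 36, 16), (10, 1, t, 32, 36, 22), (10, 1, t, 32, 36, 39), (10, 1, t, 32, 6, 1), (10, 1, t, 32, 6, 14), (10, 1, t, 32, 6, 16), (10, 1, t, 32, 6, 22), (10, 1, t, 32, 6, 39), (10, 26, u, 39, 17, 1), (10, 26, u, 39, 17, 14), (10, 26, u, 39, 17, 16), (10, 26, u, 39, 17, 22), (10, 26, u, 39, 17, 39), (10, 26, u, 39, 27, 1), (10, 26, u, 39, 27, 14), (10, 26, u, 39, 27, 16), (10, 26, u, 39, 27, 22), (10, 26, u, 39, 27, 39), (10, 26, u, 39, 29, 1), (10, 26, u, 39, 29, 14), (10, 26, u, 39, 29, 16), (10, 26, u, 39, 29, 22), (10, 26, u, 39, 29, 39), (10, 26, u, 39, 36, 1), (10, 26, u, 39, 36, 14), (10, 26, u, 39, 36, 16), (10, 26, u, 39, 36, 22), (10, 26, u, 39, 36, 39), (10, 26, u, 39, 6, 1), (10, 26, u, 39, 6, 14), (10, 26, u, 39, 6, 16), (10, 26, u, 39, 6, 22), (10, 26, u, 39, 6, 39), (10, 6, m, 12, 17, 1), (10, 6, m, 12, 17, 14), (10, 6, m, 12, 17, 16), (10, 6, m, 12, 17, 22), (10, 6, m, 12, 17, 39), (10, 6, m, 12, 27, 1), (10, 6, m, 12, 27, 14), (10, 6, m, 12, 27, 16), (10, 6, m, 12, 27, 22), (10, 6, m, 12, 27, 39), (10, 6, m, 12, 29, 1), (10, 6, m, 12, 29, 14), (10, 6, m, 12, 29, 16), (10, 6, m, 12, 29, 22), (10, 6, m, 12, 29, 39), (10, 6, m, 12, 36, 1), (10, 6, m, 12, 36, 14), (10, 6, m, 12, 36, 16), (10, 6, m, 12, 36, 22), (10, 6, m, 12, 36, 39), (10, 6, m, 12, 6, 1), (10, 6, m, 12, 6, 14), (10, 6, m, 12, 6, 16), (10, 6, m, 12, 6, 22), (10, 6, m, 12, 6, 39)}.
π_{D, B, C, G} gives {(10, 17, 12, 6), (10, 17, 32, 1), (10, 17, 39, 26), (10, 27, 12, 6), (10, 27, 32, 1), (10, 27, 39, 26), (10, 29, 12, 6), (10, 29, 32, 1), (10, 29, 39, 26), (10, 36, 12, 6), (10, 36, 32, 1), (10, 36, 39, 26), (10, 6, 12, 6), (10, 6, 32, 1), (10, 6, 39, 26)} (60 duplicate(s) eliminated).
σ[G ≠ 6]: keep tuples satisfying G ≠ 6 → {(10, 17, 32, 1), (10, 17, 39, 26), (10, 27, 32, 1), (10, 27, 39, 26), (10, 29, 32, 1), (10, 29, 39, 26), (10, 36, 32, 1), (10, 36, 39, 26), (10, 6, 32, 1), (10, 6, 39, 26)}
π_{B, D} gives {(17, 10), (27, 10), (29, 10), (36, 10), (6, 10)} (5 duplicate(s) eliminated).

{(17, 10), (27, 10), (29, 10), (36, 10), (6, 10)}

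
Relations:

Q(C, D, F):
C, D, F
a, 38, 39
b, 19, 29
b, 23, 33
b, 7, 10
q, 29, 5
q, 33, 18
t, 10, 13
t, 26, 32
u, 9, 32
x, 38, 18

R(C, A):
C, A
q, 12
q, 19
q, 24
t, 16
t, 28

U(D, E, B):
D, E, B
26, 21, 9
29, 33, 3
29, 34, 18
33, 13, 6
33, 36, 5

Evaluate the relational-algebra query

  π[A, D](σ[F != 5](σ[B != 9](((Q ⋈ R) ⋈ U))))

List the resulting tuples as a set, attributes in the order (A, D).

{(12, 33), (19, 33), (24, 33)}

Q ⋈ R (natural join on C): {(q, 29, 5, 12), (q, 29, 5, 19), (q, 29, 5, 24), (q, 33, 18, 12), (q, 33, 18, 19), (q, 33, 18, 24), (t, 10, 13, 16), (t, 10, 13, 28), (t, 26, 32, 16), (t, 26, 32, 28)}
(Q ⋈ R) ⋈ U (natural join on D): {(q, 29, 5, 12, 33, 3), (q, 29, 5, 12, 34, 18), (q, 29, 5, 19, 33, 3), (q, 29, 5, 19, 34, 18), (q, 29, 5, 24, 33, 3), (q, 29, 5, 24, 34, 18), (q, 33, 18, 12, 13, 6), (q, 33, 18, 12, 36, 5), (q, 33, 18, 19, 13, 6), (q, 33, 18, 19, 36, 5), (q, 33, 18, 24, 13, 6), (q, 33, 18, 24, 36, 5), (t, 26, 32, 16, 21, 9), (t, 26, 32, 28, 21, 9)}
Apply σ_{B != 9}; surviving tuples: {(q, 29, 5, 12, 33, 3), (q, 29, 5, 12, 34, 18), (q, 29, 5, 19, 33, 3), (q, 29, 5, 19, 34, 18), (q, 29, 5, 24, 33, 3), (q, 29, 5, 24, 34, 18), (q, 33, 18, 12, 13, 6), (q, 33, 18, 12, 36, 5), (q, 33, 18, 19, 13, 6), (q, 33, 18, 19, 36, 5), (q, 33, 18, 24, 13, 6), (q, 33, 18, 24, 36, 5)}
Apply σ_{F != 5}; surviving tuples: {(q, 33, 18, 12, 13, 6), (q, 33, 18, 12, 36, 5), (q, 33, 18, 19, 13, 6), (q, 33, 18, 19, 36, 5), (q, 33, 18, 24, 13, 6), (q, 33, 18, 24, 36, 5)}
Projecting to A, D (3 duplicate(s) eliminated): {(12, 33), (19, 33), (24, 33)}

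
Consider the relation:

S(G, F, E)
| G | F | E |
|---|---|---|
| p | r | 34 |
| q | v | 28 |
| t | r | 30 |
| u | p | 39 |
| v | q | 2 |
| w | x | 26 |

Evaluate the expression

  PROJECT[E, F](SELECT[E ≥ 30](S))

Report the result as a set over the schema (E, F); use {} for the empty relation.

Apply σ_{E ≥ 30}; surviving tuples: {(p, r, 34), (t, r, 30), (u, p, 39)}
Keep only column(s) E, F: {(30, r), (34, r), (39, p)}

{(30, r), (34, r), (39, p)}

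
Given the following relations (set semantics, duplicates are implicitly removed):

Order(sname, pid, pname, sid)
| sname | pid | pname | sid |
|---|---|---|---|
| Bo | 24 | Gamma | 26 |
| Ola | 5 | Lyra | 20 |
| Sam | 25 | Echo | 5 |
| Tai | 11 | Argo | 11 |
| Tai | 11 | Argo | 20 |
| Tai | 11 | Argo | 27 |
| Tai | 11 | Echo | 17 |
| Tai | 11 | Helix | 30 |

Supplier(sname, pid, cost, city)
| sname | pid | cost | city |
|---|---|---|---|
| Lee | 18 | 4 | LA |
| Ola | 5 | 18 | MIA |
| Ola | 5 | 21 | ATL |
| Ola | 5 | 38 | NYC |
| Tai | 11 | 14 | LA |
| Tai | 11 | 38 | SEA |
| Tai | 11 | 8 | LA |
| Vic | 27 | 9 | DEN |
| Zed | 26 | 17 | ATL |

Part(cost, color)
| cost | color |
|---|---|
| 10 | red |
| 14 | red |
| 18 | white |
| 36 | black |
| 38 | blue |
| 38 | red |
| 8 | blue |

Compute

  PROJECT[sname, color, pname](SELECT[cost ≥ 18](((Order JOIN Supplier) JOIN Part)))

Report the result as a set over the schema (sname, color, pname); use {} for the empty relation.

{(Ola, blue, Lyra), (Ola, red, Lyra), (Ola, white, Lyra), (Tai, blue, Argo), (Tai, blue, Echo), (Tai, blue, Helix), (Tai, red, Argo), (Tai, red, Echo), (Tai, red, Helix)}

Natural join on sname, pid: {(Ola, 5, Lyra, 20, 18, MIA), (Ola, 5, Lyra, 20, 21, ATL), (Ola, 5, Lyra, 20, 38, NYC), (Tai, 11, Argo, 11, 14, LA), (Tai, 11, Argo, 11, 38, SEA), (Tai, 11, Argo, 11, 8, LA), (Tai, 11, Argo, 20, 14, LA), (Tai, 11, Argo, 20, 38, SEA), (Tai, 11, Argo, 20, 8, LA), (Tai, 11, Argo, 27, 14, LA), (Tai, 11, Argo, 27, 38, SEA), (Tai, 11, Argo, 27, 8, LA), (Tai, 11, Echo, 17, 14, LA), (Tai, 11, Echo, 17, 38, SEA), (Tai, 11, Echo, 17, 8, LA), (Tai, 11, Helix, 30, 14, LA), (Tai, 11, Helix, 30, 38, SEA), (Tai, 11, Helix, 30, 8, LA)}
Natural join on cost: {(Ola, 5, Lyra, 20, 18, MIA, white), (Ola, 5, Lyra, 20, 38, NYC, blue), (Ola, 5, Lyra, 20, 38, NYC, red), (Tai, 11, Argo, 11, 14, LA, red), (Tai, 11, Argo, 11, 38, SEA, blue), (Tai, 11, Argo, 11, 38, SEA, red), (Tai, 11, Argo, 11, 8, LA, blue), (Tai, 11, Argo, 20, 14, LA, red), (Tai, 11, Argo, 20, 38, SEA, blue), (Tai, 11, Argo, 20, 38, SEA, red), (Tai, 11, Argo, 20, 8, LA, blue), (Tai, 11, Argo, 27, 14, LA, red), (Tai, 11, Argo, 27, 38, SEA, blue), (Tai, 11, Argo, 27, 38, SEA, red), (Tai, 11, Argo, 27, 8, LA, blue), (Tai, 11, Echo, 17, 14, LA, red), (Tai, 11, Echo, 17, 38, SEA, blue), (Tai, 11, Echo, 17, 38, SEA, red), (Tai, 11, Echo, 17, 8, LA, blue), (Tai, 11, Helix, 30, 14, LA, red), (Tai, 11, Helix, 30, 38, SEA, blue), (Tai, 11, Helix, 30, 38, SEA, red), (Tai, 11, Helix, 30, 8, LA, blue)}
Apply σ_{cost ≥ 18}; surviving tuples: {(Ola, 5, Lyra, 20, 18, MIA, white), (Ola, 5, Lyra, 20, 38, NYC, blue), (Ola, 5, Lyra, 20, 38, NYC, red), (Tai, 11, Argo, 11, 38, SEA, blue), (Tai, 11, Argo, 11, 38, SEA, red), (Tai, 11, Argo, 20, 38, SEA, blue), (Tai, 11, Argo, 20, 38, SEA, red), (Tai, 11, Argo, 27, 38, SEA, blue), (Tai, 11, Argo, 27, 38, SEA, red), (Tai, 11, Echo, 17, 38, SEA, blue), (Tai, 11, Echo, 17, 38, SEA, red), (Tai, 11, Helix, 30, 38, SEA, blue), (Tai, 11, Helix, 30, 38, SEA, red)}
Projecting to sname, color, pname (4 duplicate(s) eliminated): {(Ola, blue, Lyra), (Ola, red, Lyra), (Ola, white, Lyra), (Tai, blue, Argo), (Tai, blue, Echo), (Tai, blue, Helix), (Tai, red, Argo), (Tai, red, Echo), (Tai, red, Helix)}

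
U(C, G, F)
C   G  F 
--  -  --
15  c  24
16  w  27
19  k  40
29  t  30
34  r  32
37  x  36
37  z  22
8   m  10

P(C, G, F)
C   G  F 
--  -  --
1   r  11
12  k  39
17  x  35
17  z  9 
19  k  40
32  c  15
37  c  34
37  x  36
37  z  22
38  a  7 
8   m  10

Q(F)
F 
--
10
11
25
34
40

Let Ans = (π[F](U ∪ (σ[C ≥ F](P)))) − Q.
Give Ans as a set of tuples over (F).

{15, 22, 24, 27, 30, 32, 36, 7, 9}

Apply σ_{C ≥ F}; surviving tuples: {(17, z, 9), (32, c, 15), (37, c, 34), (37, x, 36), (37, z, 22), (38, a, 7)}
Set union of the two operands is {(15, c, 24), (16, w, 27), (17, z, 9), (19, k, 40), (29, t, 30), (32, c, 15), (34, r, 32), (37, c, 34), (37, x, 36), (37, z, 22), (38, a, 7), (8, m, 10)}.
π[F]: project onto (F) → {10, 15, 22, 24, 27, 30, 32, 34, 36, 40, 7, 9}
Set difference of the two operands is {15, 22, 24, 27, 30, 32, 36, 7, 9}.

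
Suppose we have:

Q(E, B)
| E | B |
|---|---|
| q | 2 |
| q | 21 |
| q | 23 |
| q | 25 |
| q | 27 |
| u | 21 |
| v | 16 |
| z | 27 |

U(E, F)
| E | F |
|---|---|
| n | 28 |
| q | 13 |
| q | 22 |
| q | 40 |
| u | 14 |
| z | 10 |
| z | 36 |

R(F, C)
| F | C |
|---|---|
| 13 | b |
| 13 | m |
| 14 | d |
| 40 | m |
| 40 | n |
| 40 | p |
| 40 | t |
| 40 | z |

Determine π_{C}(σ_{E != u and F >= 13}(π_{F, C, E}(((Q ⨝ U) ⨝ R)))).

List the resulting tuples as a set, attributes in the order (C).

{b, m, n, p, t, z}

Q ⋈ U (natural join on E): {(q, 2, 13), (q, 2, 22), (q, 2, 40), (q, 21, 13), (q, 21, 22), (q, 21, 40), (q, 23, 13), (q, 23, 22), (q, 23, 40), (q, 25, 13), (q, 25, 22), (q, 25, 40), (q, 27, 13), (q, 27, 22), (q, 27, 40), (u, 21, 14), (z, 27, 10), (z, 27, 36)}
(Q ⨝ U) ⋈ R (natural join on F): {(q, 2, 13, b), (q, 2, 13, m), (q, 2, 40, m), (q, 2, 40, n), (q, 2, 40, p), (q, 2, 40, t), (q, 2, 40, z), (q, 21, 13, b), (q, 21, 13, m), (q, 21, 40, m), (q, 21, 40, n), (q, 21, 40, p), (q, 21, 40, t), (q, 21, 40, z), (q, 23, 13, b), (q, 23, 13, m), (q, 23, 40, m), (q, 23, 40, n), (q, 23, 40, p), (q, 23, 40, t), (q, 23, 40, z), (q, 25, 13, b), (q, 25, 13, m), (q, 25, 40, m), (q, 25, 40, n), (q, 25, 40, p), (q, 25, 40, t), (q, 25, 40, z), (q, 27, 13, b), (q, 27, 13, m), (q, 27, 40, m), (q, 27, 40, n), (q, 27, 40, p), (q, 27, 40, t), (q, 27, 40, z), (u, 21, 14, d)}
π[F, C, E]: project onto (F, C, E) (28 duplicate(s) eliminated) → {(13, b, q), (13, m, q), (14, d, u), (40, m, q), (40, n, q), (40, p, q), (40, t, q), (40, z, q)}
Selection E != u and F >= 13: {(13, b, q), (13, m, q), (40, m, q), (40, n, q), (40, p, q), (40, t, q), (40, z, q)}
π[C]: project onto (C) (1 duplicate(s) eliminated) → {b, m, n, p, t, z}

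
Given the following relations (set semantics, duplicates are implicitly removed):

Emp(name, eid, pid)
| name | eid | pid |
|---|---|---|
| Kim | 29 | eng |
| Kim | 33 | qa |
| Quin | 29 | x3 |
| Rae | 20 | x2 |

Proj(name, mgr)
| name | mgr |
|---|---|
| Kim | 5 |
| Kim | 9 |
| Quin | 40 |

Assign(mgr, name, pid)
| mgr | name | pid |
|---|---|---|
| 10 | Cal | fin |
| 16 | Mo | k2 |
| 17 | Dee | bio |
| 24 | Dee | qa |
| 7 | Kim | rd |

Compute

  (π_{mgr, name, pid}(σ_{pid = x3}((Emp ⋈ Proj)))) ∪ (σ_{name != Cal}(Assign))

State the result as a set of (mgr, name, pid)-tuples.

{(16, Mo, k2), (17, Dee, bio), (24, Dee, qa), (40, Quin, x3), (7, Kim, rd)}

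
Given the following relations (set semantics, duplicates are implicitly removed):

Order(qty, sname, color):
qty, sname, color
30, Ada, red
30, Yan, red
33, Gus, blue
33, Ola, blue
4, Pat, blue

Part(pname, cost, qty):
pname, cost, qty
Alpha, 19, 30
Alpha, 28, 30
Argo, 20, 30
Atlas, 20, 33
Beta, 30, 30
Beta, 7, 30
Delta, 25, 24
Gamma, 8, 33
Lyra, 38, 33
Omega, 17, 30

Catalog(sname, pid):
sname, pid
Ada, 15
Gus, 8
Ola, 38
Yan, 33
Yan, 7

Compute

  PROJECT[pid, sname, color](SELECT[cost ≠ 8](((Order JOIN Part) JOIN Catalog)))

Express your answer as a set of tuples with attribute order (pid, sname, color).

{(15, Ada, red), (33, Yan, red), (38, Ola, blue), (7, Yan, red), (8, Gus, blue)}

Joining Order and Part on qty yields {(30, Ada, red, Alpha, 19), (30, Ada, red, Alpha, 28), (30, Ada, red, Argo, 20), (30, Ada, red, Beta, 30), (30, Ada, red, Beta, 7), (30, Ada, red, Omega, 17), (30, Yan, red, Alpha, 19), (30, Yan, red, Alpha, 28), (30, Yan, red, Argo, 20), (30, Yan, red, Beta, 30), (30, Yan, red, Beta, 7), (30, Yan, red, Omega, 17), (33, Gus, blue, Atlas, 20), (33, Gus, blue, Gamma, 8), (33, Gus, blue, Lyra, 38), (33, Ola, blue, Atlas, 20), (33, Ola, blue, Gamma, 8), (33, Ola, blue, Lyra, 38)}.
Joining (Order JOIN Part) and Catalog on sname yields {(30, Ada, red, Alpha, 19, 15), (30, Ada, red, Alpha, 28, 15), (30, Ada, red, Argo, 20, 15), (30, Ada, red, Beta, 30, 15), (30, Ada, red, Beta, 7, 15), (30, Ada, red, Omega, 17, 15), (30, Yan, red, Alpha, 19, 33), (30, Yan, red, Alpha, 19, 7), (30, Yan, red, Alpha, 28, 33), (30, Yan, red, Alpha, 28, 7), (30, Yan, red, Argo, 20, 33), (30, Yan, red, Argo, 20, 7), (30, Yan, red, Beta, 30, 33), (30, Yan, red, Beta, 30, 7), (30, Yan, red, Beta, 7, 33), (30, Yan, red, Beta, 7, 7), (30, Yan, red, Omega, 17, 33), (30, Yan, red, Omega, 17, 7), (33, Gus, blue, Atlas, 20, 8), (33, Gus, blue, Gamma, 8, 8), (33, Gus, blue, Lyra, 38, 8), (33, Ola, blue, Atlas, 20, 38), (33, Ola, blue, Gamma, 8, 38), (33, Ola, blue, Lyra, 38, 38)}.
Apply σ_{cost ≠ 8}; surviving tuples: {(30, Ada, red, Alpha, 19, 15), (30, Ada, red, Alpha, 28, 15), (30, Ada, red, Argo, 20, 15), (30, Ada, red, Beta, 30, 15), (30, Ada, red, Beta, 7, 15), (30, Ada, red, Omega, 17, 15), (30, Yan, red, Alpha, 19, 33), (30, Yan, red, Alpha, 19, 7), (30, Yan, red, Alpha, 28, 33), (30, Yan, red, Alpha, 28, 7), (30, Yan, red, Argo, 20, 33), (30, Yan, red, Argo, 20, 7), (30, Yan, red, Beta, 30, 33), (30, Yan, red, Beta, 30, 7), (30, Yan, red, Beta, 7, 33), (30, Yan, red, Beta, 7, 7), (30, Yan, red, Omega, 17, 33), (30, Yan, red, Omega, 17, 7), (33, Gus, blue, Atlas, 20, 8), (33, Gus, blue, Lyra, 38, 8), (33, Ola, blue, Atlas, 20, 38), (33, Ola, blue, Lyra, 38, 38)}
Projecting to pid, sname, color (17 duplicate(s) eliminated): {(15, Ada, red), (33, Yan, red), (38, Ola, blue), (7, Yan, red), (8, Gus, blue)}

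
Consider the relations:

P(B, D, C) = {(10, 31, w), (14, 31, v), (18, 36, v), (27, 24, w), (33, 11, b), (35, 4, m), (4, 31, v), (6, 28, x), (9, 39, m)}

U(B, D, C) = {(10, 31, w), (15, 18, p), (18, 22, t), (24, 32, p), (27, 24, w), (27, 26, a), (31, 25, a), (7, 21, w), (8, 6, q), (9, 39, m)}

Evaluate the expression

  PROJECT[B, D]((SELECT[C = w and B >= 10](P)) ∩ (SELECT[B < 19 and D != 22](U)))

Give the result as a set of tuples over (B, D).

{(10, 31)}

σ[C = w and B >= 10]: keep tuples satisfying C = w and B >= 10 → {(10, 31, w), (27, 24, w)}
σ[B < 19 and D != 22]: keep tuples satisfying B < 19 and D != 22 → {(10, 31, w), (15, 18, p), (7, 21, w), (8, 6, q), (9, 39, m)}
Intersection: {(10, 31, w), (27, 24, w)} with {(10, 31, w), (15, 18, p), (7, 21, w), (8, 6, q), (9, 39, m)} → {(10, 31, w)}
Keep only column(s) B, D: {(10, 31)}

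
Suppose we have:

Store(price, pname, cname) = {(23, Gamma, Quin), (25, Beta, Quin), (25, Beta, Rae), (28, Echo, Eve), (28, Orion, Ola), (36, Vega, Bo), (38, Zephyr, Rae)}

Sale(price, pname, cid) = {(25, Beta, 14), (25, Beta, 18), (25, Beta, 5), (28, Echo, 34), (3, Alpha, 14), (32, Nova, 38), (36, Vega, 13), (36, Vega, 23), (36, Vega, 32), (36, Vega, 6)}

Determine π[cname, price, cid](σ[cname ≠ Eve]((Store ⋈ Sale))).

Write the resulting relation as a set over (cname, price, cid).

{(Bo, 36, 13), (Bo, 36, 23), (Bo, 36, 32), (Bo, 36, 6), (Quin, 25, 14), (Quin, 25, 18), (Quin, 25, 5), (Rae, 25, 14), (Rae, 25, 18), (Rae, 25, 5)}

Store ⋈ Sale (natural join on price, pname): {(25, Beta, Quin, 14), (25, Beta, Quin, 18), (25, Beta, Quin, 5), (25, Beta, Rae, 14), (25, Beta, Rae, 18), (25, Beta, Rae, 5), (28, Echo, Eve, 34), (36, Vega, Bo, 13), (36, Vega, Bo, 23), (36, Vega, Bo, 32), (36, Vega, Bo, 6)}
Apply σ_{cname ≠ Eve}; surviving tuples: {(25, Beta, Quin, 14), (25, Beta, Quin, 18), (25, Beta, Quin, 5), (25, Beta, Rae, 14), (25, Beta, Rae, 18), (25, Beta, Rae, 5), (36, Vega, Bo, 13), (36, Vega, Bo, 23), (36, Vega, Bo, 32), (36, Vega, Bo, 6)}
Keep only column(s) cname, price, cid: {(Bo, 36, 13), (Bo, 36, 23), (Bo, 36, 32), (Bo, 36, 6), (Quin, 25, 14), (Quin, 25, 18), (Quin, 25, 5), (Rae, 25, 14), (Rae, 25, 18), (Rae, 25, 5)}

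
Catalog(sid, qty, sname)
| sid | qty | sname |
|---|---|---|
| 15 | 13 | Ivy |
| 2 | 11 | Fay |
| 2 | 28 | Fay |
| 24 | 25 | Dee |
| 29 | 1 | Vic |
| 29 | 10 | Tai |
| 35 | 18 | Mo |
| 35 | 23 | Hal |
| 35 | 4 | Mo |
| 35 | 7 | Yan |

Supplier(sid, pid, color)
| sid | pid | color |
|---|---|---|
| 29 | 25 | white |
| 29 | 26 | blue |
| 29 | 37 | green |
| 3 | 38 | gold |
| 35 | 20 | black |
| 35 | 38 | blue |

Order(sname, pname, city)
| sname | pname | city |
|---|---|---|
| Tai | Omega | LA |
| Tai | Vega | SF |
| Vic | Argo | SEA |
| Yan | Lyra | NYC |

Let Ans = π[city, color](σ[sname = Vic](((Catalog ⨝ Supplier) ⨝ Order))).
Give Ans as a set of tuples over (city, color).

Natural join on sid: {(29, 1, Vic, 25, white), (29, 1, Vic, 26, blue), (29, 1, Vic, 37, green), (29, 10, Tai, 25, white), (29, 10, Tai, 26, blue), (29, 10, Tai, 37, green), (35, 18, Mo, 20, black), (35, 18, Mo, 38, blue), (35, 23, Hal, 20, black), (35, 23, Hal, 38, blue), (35, 4, Mo, 20, black), (35, 4, Mo, 38, blue), (35, 7, Yan, 20, black), (35, 7, Yan, 38, blue)}
Natural join on sname: {(29, 1, Vic, 25, white, Argo, SEA), (29, 1, Vic, 26, blue, Argo, SEA), (29, 1, Vic, 37, green, Argo, SEA), (29, 10, Tai, 25, white, Omega, LA), (29, 10, Tai, 25, white, Vega, SF), (29, 10, Tai, 26, blue, Omega, LA), (29, 10, Tai, 26, blue, Vega, SF), (29, 10, Tai, 37, green, Omega, LA), (29, 10, Tai, 37, green, Vega, SF), (35, 7, Yan, 20, black, Lyra, NYC), (35, 7, Yan, 38, blue, Lyra, NYC)}
σ[sname = Vic]: keep tuples satisfying sname = Vic → {(29, 1, Vic, 25, white, Argo, SEA), (29, 1, Vic, 26, blue, Argo, SEA), (29, 1, Vic, 37, green, Argo, SEA)}
Projecting to city, color: {(SEA, blue), (SEA, green), (SEA, white)}

{(SEA, blue), (SEA, green), (SEA, white)}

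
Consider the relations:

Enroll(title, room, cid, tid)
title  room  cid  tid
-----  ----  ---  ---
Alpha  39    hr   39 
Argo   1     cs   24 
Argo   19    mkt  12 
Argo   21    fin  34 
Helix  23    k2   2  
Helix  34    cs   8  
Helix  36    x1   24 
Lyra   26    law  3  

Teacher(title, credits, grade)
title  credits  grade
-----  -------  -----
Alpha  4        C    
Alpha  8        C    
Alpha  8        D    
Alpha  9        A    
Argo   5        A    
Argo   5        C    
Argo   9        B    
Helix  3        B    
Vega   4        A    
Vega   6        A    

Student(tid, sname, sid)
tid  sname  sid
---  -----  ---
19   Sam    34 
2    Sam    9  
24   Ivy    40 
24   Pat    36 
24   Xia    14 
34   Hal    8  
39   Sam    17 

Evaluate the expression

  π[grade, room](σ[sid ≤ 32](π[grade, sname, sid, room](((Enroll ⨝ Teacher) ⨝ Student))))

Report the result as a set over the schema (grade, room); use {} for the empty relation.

{(A, 1), (A, 21), (A, 39), (B, 1), (B, 21), (B, 23), (B, 36), (C, 1), (C, 21), (C, 39), (D, 39)}

Natural join on title: {(Alpha, 39, hr, 39, 4, C), (Alpha, 39, hr, 39, 8, C), (Alpha, 39, hr, 39, 8, D), (Alpha, 39, hr, 39, 9, A), (Argo, 1, cs, 24, 5, A), (Argo, 1, cs, 24, 5, C), (Argo, 1, cs, 24, 9, B), (Argo, 19, mkt, 12, 5, A), (Argo, 19, mkt, 12, 5, C), (Argo, 19, mkt, 12, 9, B), (Argo, 21, fin, 34, 5, A), (Argo, 21, fin, 34, 5, C), (Argo, 21, fin, 34, 9, B), (Helix, 23, k2, 2, 3, B), (Helix, 34, cs, 8, 3, B), (Helix, 36, x1, 24, 3, B)}
Natural join on tid: {(Alpha, 39, hr, 39, 4, C, Sam, 17), (Alpha, 39, hr, 39, 8, C, Sam, 17), (Alpha, 39, hr, 39, 8, D, Sam, 17), (Alpha, 39, hr, 39, 9, A, Sam, 17), (Argo, 1, cs, 24, 5, A, Ivy, 40), (Argo, 1, cs, 24, 5, A, Pat, 36), (Argo, 1, cs, 24, 5, A, Xia, 14), (Argo, 1, cs, 24, 5, C, Ivy, 40), (Argo, 1, cs, 24, 5, C, Pat, 36), (Argo, 1, cs, 24, 5, C, Xia, 14), (Argo, 1, cs, 24, 9, B, Ivy, 40), (Argo, 1, cs, 24, 9, B, Pat, 36), (Argo, 1, cs, 24, 9, B, Xia, 14), (Argo, 21, fin, 34, 5, A, Hal, 8), (Argo, 21, fin, 34, 5, C, Hal, 8), (Argo, 21, fin, 34, 9, B, Hal, 8), (Helix, 23, k2, 2, 3, B, Sam, 9), (Helix, 36, x1, 24, 3, B, Ivy, 40), (Helix, 36, x1, 24, 3, B, Pat, 36), (Helix, 36, x1, 24, 3, B, Xia, 14)}
π[grade, sname, sid, room]: project onto (grade, sname, sid, room) (1 duplicate(s) eliminated) → {(A, Hal, 8, 21), (A, Ivy, 40, 1), (A, Pat, 36, 1), (A, Sam, 17, 39), (A, Xia, 14, 1), (B, Hal, 8, 21), (B, Ivy, 40, 1), (B, Ivy, 40, 36), (B, Pat, 36, 1), (B, Pat, 36, 36), (B, Sam, 9, 23), (B, Xia, 14, 1), (B, Xia, 14, 36), (C, Hal, 8, 21), (C, Ivy, 40, 1), (C, Pat, 36, 1), (C, Sam, 17, 39), (C, Xia, 14, 1), (D, Sam, 17, 39)}
σ[sid ≤ 32]: keep tuples satisfying sid ≤ 32 → {(A, Hal, 8, 21), (A, Sam, 17, 39), (A, Xia, 14, 1), (B, Hal, 8, 21), (B, Sam, 9, 23), (B, Xia, 14, 1), (B, Xia, 14, 36), (C, Hal, 8, 21), (C, Sam, 17, 39), (C, Xia, 14, 1), (D, Sam, 17, 39)}
π[grade, room]: project onto (grade, room) → {(A, 1), (A, 21), (A, 39), (B, 1), (B, 21), (B, 23), (B, 36), (C, 1), (C, 21), (C, 39), (D, 39)}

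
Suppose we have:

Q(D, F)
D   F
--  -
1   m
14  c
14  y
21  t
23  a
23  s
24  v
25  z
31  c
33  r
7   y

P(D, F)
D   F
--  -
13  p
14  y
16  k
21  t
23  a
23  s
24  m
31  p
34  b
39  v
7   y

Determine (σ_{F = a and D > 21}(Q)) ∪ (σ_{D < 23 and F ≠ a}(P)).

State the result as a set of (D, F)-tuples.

{(13, p), (14, y), (16, k), (21, t), (23, a), (7, y)}

Filtering on F = a and D > 21 leaves {(23, a)}.
Filtering on D < 23 and F ≠ a leaves {(13, p), (14, y), (16, k), (21, t), (7, y)}.
Union: {(23, a)} with {(13, p), (14, y), (16, k), (21, t), (7, y)} → {(13, p), (14, y), (16, k), (21, t), (23, a), (7, y)}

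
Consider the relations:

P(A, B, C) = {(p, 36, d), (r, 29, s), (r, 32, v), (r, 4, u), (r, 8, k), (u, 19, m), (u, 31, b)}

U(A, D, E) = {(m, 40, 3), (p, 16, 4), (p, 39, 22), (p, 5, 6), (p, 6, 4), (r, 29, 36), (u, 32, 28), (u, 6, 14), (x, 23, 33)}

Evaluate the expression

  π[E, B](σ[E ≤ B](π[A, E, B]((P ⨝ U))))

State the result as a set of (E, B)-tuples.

P ⋈ U (natural join on A): {(p, 36, d, 16, 4), (p, 36, d, 39, 22), (p, 36, d, 5, 6), (p, 36, d, 6, 4), (r, 29, s, 29, 36), (r, 32, v, 29, 36), (r, 4, u, 29, 36), (r, 8, k, 29, 36), (u, 19, m, 32, 28), (u, 19, m, 6, 14), (u, 31, b, 32, 28), (u, 31, b, 6, 14)}
π[A, E, B]: project onto (A, E, B) (1 duplicate(s) eliminated) → {(p, 22, 36), (p, 4, 36), (p, 6, 36), (r, 36, 29), (r, 36, 32), (r, 36, 4), (r, 36, 8), (u, 14, 19), (u, 14, 31), (u, 28, 19), (u, 28, 31)}
Apply σ_{E ≤ B}; surviving tuples: {(p, 22, 36), (p, 4, 36), (p, 6, 36), (u, 14, 19), (u, 14, 31), (u, 28, 31)}
π[E, B]: project onto (E, B) → {(14, 19), (14, 31), (22, 36), (28, 31), (4, 36), (6, 36)}

{(14, 19), (14, 31), (22, 36), (28, 31), (4, 36), (6, 36)}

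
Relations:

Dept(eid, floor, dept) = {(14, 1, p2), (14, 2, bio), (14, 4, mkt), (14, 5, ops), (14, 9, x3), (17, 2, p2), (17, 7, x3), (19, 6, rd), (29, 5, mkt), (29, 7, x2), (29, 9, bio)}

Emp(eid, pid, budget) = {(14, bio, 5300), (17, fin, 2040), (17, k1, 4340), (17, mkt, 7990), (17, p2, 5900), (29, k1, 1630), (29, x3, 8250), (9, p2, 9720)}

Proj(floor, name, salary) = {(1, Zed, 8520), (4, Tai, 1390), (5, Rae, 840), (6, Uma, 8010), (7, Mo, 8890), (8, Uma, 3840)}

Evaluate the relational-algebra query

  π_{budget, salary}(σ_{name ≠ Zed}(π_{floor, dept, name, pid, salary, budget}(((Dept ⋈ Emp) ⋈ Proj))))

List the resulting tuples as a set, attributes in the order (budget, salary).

Joining Dept and Emp on eid yields {(14, 1, p2, bio, 5300), (14, 2, bio, bio, 5300), (14, 4, mkt, bio, 5300), (14, 5, ops, bio, 5300), (14, 9, x3, bio, 5300), (17, 2, p2, fin, 2040), (17, 2, p2, k1, 4340), (17, 2, p2, mkt, 7990), (17, 2, p2, p2, 5900), (17, 7, x3, fin, 2040), (17, 7, x3, k1, 4340), (17, 7, x3, mkt, 7990), (17, 7, x3, p2, 5900), (29, 5, mkt, k1, 1630), (29, 5, mkt, x3, 8250), (29, 7, x2, k1, 1630), (29, 7, x2, x3, 8250), (29, 9, bio, k1, 1630), (29, 9, bio, x3, 8250)}.
Joining (Dept ⋈ Emp) and Proj on floor yields {(14, 1, p2, bio, 5300, Zed, 8520), (14, 4, mkt, bio, 5300, Tai, 1390), (14, 5, ops, bio, 5300, Rae, 840), (17, 7, x3, fin, 2040, Mo, 8890), (17, 7, x3, k1, 4340, Mo, 8890), (17, 7, x3, mkt, 7990, Mo, 8890), (17, 7, x3, p2, 5900, Mo, 8890), (29, 5, mkt, k1, 1630, Rae, 840), (29, 5, mkt, x3, 8250, Rae, 840), (29, 7, x2, k1, 1630, Mo, 8890), (29, 7, x2, x3, 8250, Mo, 8890)}.
π[floor, dept, name, pid, salary, budget]: project onto (floor, dept, name, pid, salary, budget) → {(1, p2, Zed, bio, 8520, 5300), (4, mkt, Tai, bio, 1390, 5300), (5, mkt, Rae, k1, 840, 1630), (5, mkt, Rae, x3, 840, 8250), (5, ops, Rae, bio, 840, 5300), (7, x2, Mo, k1, 8890, 1630), (7, x2, Mo, x3, 8890, 8250), (7, x3, Mo, fin, 8890, 2040), (7, x3, Mo, k1, 8890, 4340), (7, x3, Mo, mkt, 8890, 7990), (7, x3, Mo, p2, 8890, 5900)}
Filtering on name ≠ Zed leaves {(4, mkt, Tai, bio, 1390, 5300), (5, mkt, Rae, k1, 840, 1630), (5, mkt, Rae, x3, 840, 8250), (5, ops, Rae, bio, 840, 5300), (7, x2, Mo, k1, 8890, 1630), (7, x2, Mo, x3, 8890, 8250), (7, x3, Mo, fin, 8890, 2040), (7, x3, Mo, k1, 8890, 4340), (7, x3, Mo, mkt, 8890, 7990), (7, x3, Mo, p2, 8890, 5900)}.
π[budget, salary]: project onto (budget, salary) → {(1630, 840), (1630, 8890), (2040, 8890), (4340, 8890), (5300, 1390), (5300, 840), (5900, 8890), (7990, 8890), (8250, 840), (8250, 8890)}

{(1630, 840), (1630, 8890), (2040, 8890), (4340, 8890), (5300, 1390), (5300, 840), (5900, 8890), (7990, 8890), (8250, 840), (8250, 8890)}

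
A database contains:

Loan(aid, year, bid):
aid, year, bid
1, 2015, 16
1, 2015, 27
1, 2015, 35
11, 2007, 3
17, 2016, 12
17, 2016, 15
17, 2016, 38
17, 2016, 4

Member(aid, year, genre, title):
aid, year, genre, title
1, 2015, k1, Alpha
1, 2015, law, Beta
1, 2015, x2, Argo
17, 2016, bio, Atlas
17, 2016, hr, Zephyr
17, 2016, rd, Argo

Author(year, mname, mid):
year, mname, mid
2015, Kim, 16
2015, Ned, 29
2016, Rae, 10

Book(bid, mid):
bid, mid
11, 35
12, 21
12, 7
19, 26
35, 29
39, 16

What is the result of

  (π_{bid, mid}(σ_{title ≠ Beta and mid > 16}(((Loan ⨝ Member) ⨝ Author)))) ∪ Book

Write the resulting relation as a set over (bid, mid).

{(11, 35), (12, 21), (12, 7), (16, 29), (19, 26), (27, 29), (35, 29), (39, 16)}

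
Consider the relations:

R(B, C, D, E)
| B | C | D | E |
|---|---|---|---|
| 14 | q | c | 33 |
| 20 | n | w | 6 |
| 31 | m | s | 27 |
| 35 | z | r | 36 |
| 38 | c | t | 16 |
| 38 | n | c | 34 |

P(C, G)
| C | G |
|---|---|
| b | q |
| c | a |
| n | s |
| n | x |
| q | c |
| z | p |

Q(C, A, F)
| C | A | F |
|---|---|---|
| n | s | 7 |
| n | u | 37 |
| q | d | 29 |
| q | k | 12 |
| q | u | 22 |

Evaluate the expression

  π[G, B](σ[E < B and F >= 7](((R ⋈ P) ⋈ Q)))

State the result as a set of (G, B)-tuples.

R ⋈ P (natural join on C): {(14, q, c, 33, c), (20, n, w, 6, s), (20, n, w, 6, x), (35, z, r, 36, p), (38, c, t, 16, a), (38, n, c, 34, s), (38, n, c, 34, x)}
(R ⋈ P) ⋈ Q (natural join on C): {(14, q, c, 33, c, d, 29), (14, q, c, 33, c, k, 12), (14, q, c, 33, c, u, 22), (20, n, w, 6, s, s, 7), (20, n, w, 6, s, u, 37), (20, n, w, 6, x, s, 7), (20, n, w, 6, x, u, 37), (38, n, c, 34, s, s, 7), (38, n, c, 34, s, u, 37), (38, n, c, 34, x, s, 7), (38, n, c, 34, x, u, 37)}
Filtering on E < B and F >= 7 leaves {(20, n, w, 6, s, s, 7), (20, n, w, 6, s, u, 37), (20, n, w, 6, x, s, 7), (20, n, w, 6, x, u, 37), (38, n, c, 34, s, s, 7), (38, n, c, 34, s, u, 37), (38, n, c, 34, x, s, 7), (38, n, c, 34, x, u, 37)}.
Projecting to G, B (4 duplicate(s) eliminated): {(s, 20), (s, 38), (x, 20), (x, 38)}

{(s, 20), (s, 38), (x, 20), (x, 38)}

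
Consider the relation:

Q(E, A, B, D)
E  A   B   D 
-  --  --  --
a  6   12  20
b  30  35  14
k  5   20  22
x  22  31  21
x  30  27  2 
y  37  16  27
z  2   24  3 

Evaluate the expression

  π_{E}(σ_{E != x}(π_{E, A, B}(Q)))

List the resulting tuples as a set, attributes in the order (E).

π_{E, A, B} gives {(a, 6, 12), (b, 30, 35), (k, 5, 20), (x, 22, 31), (x, 30, 27), (y, 37, 16), (z, 2, 24)}.
Filtering on E != x leaves {(a, 6, 12), (b, 30, 35), (k, 5, 20), (y, 37, 16), (z, 2, 24)}.
π_{E} gives {a, b, k, y, z}.

{a, b, k, y, z}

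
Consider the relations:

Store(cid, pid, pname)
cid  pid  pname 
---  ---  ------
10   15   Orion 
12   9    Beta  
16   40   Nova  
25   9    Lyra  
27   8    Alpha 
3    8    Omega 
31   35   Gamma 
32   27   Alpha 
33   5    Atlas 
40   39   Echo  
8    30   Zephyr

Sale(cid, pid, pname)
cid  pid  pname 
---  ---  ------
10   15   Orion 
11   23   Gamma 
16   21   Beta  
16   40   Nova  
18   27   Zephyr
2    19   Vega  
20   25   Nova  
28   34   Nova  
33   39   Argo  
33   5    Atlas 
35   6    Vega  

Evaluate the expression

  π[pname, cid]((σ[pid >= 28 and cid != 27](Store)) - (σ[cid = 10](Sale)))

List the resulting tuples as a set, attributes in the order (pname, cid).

{(Echo, 40), (Gamma, 31), (Nova, 16), (Zephyr, 8)}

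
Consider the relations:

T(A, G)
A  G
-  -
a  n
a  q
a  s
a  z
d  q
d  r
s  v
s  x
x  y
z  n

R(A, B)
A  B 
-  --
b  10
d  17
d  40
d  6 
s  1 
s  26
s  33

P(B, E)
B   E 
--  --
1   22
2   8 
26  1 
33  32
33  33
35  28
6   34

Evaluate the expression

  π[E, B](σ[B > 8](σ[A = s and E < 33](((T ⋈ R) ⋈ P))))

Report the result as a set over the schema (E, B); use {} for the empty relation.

{(1, 26), (32, 33)}

Joining T and R on A yields {(d, q, 17), (d, q, 40), (d, q, 6), (d, r, 17), (d, r, 40), (d, r, 6), (s, v, 1), (s, v, 26), (s, v, 33), (s, x, 1), (s, x, 26), (s, x, 33)}.
Joining (T ⋈ R) and P on B yields {(d, q, 6, 34), (d, r, 6, 34), (s, v, 1, 22), (s, v, 26, 1), (s, v, 33, 32), (s, v, 33, 33), (s, x, 1, 22), (s, x, 26, 1), (s, x, 33, 32), (s, x, 33, 33)}.
Selection A = s and E < 33: {(s, v, 1, 22), (s, v, 26, 1), (s, v, 33, 32), (s, x, 1, 22), (s, x, 26, 1), (s, x, 33, 32)}
Selection B > 8: {(s, v, 26, 1), (s, v, 33, 32), (s, x, 26, 1), (s, x, 33, 32)}
π[E, B]: project onto (E, B) (2 duplicate(s) eliminated) → {(1, 26), (32, 33)}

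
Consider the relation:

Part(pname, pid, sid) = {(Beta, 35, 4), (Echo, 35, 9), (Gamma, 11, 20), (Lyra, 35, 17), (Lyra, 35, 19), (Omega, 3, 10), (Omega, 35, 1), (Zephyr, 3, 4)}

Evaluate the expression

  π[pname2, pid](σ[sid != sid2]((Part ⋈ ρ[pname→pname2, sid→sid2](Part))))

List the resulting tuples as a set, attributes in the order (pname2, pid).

ρ[pname→pname2, sid→sid2]: schema becomes (pname2, pid, sid2); tuples unchanged.
Joining Part and ρ[pname→pname2, sid→sid2](Part) on pid yields {(Beta, 35, 4, Beta, 4), (Beta, 35, 4, Echo, 9), (Beta, 35, 4, Lyra, 17), (Beta, 35, 4, Lyra, 19), (Beta, 35, 4, Omega, 1), (Echo, 35, 9, Beta, 4), (Echo, 35, 9, Echo, 9), (Echo, 35, 9, Lyra, 17), (Echo, 35, 9, Lyra, 19), (Echo, 35, 9, Omega, 1), (Gamma, 11, 20, Gamma, 20), (Lyra, 35, 17, Beta, 4), (Lyra, 35, 17, Echo, 9), (Lyra, 35, 17, Lyra, 17), (Lyra, 35, 17, Lyra, 19), (Lyra, 35, 17, Omega, 1), (Lyra, 35, 19, Beta, 4), (Lyra, 35, 19, Echo, 9), (Lyra, 35, 19, Lyra, 17), (Lyra, 35, 19, Lyra, 19), (Lyra, 35, 19, Omega, 1), (Omega, 3, 10, Omega, 10), (Omega, 3, 10, Zephyr, 4), (Omega, 35, 1, Beta, 4), (Omega, 35, 1, Echo, 9), (Omega, 35, 1, Lyra, 17), (Omega, 35, 1, Lyra, 19), (Omega, 35, 1, Omega, 1), (Zephyr, 3, 4, Omega, 10), (Zephyr, 3, 4, Zephyr, 4)}.
Filtering on sid != sid2 leaves {(Beta, 35, 4, Echo, 9), (Beta, 35, 4, Lyra, 17), (Beta, 35, 4, Lyra, 19), (Beta, 35, 4, Omega, 1), (Echo, 35, 9, Beta, 4), (Echo, 35, 9, Lyra, 17), (Echo, 35, 9, Lyra, 19), (Echo, 35, 9, Omega, 1), (Lyra, 35, 17, Beta, 4), (Lyra, 35, 17, Echo, 9), (Lyra, 35, 17, Lyra, 19), (Lyra, 35, 17, Omega, 1), (Lyra, 35, 19, Beta, 4), (Lyra, 35, 19, Echo, 9), (Lyra, 35, 19, Lyra, 17), (Lyra, 35, 19, Omega, 1), (Omega, 3, 10, Zephyr, 4), (Omega, 35, 1, Beta, 4), (Omega, 35, 1, Echo, 9), (Omega, 35, 1, Lyra, 17), (Omega, 35, 1, Lyra, 19), (Zephyr, 3, 4, Omega, 10)}.
π_{pname2, pid} gives {(Beta, 35), (Echo, 35), (Lyra, 35), (Omega, 3), (Omega, 35), (Zephyr, 3)} (16 duplicate(s) eliminated).

{(Beta, 35), (Echo, 35), (Lyra, 35), (Omega, 3), (Omega, 35), (Zephyr, 3)}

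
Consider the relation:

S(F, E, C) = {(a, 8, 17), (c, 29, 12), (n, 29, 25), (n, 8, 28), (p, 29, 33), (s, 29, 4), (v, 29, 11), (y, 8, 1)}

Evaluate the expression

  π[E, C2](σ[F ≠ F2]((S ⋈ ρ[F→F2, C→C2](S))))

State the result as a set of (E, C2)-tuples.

ρ[F→F2, C→C2]: schema becomes (F2, E, C2); tuples unchanged.
Joining S and ρ[F→F2, C→C2](S) on E yields {(a, 8, 17, a, 17), (a, 8, 17, n, 28), (a, 8, 17, y, 1), (c, 29, 12, c, 12), (c, 29, 12, n, 25), (c, 29, 12, p, 33), (c, 29, 12, s, 4), (c, 29, 12, v, 11), (n, 29, 25, c, 12), (n, 29, 25, n, 25), (n, 29, 25, p, 33), (n, 29, 25, s, 4), (n, 29, 25, v, 11), (n, 8, 28, a, 17), (n, 8, 28, n, 28), (n, 8, 28, y, 1), (p, 29, 33, c, 12), (p, 29, 33, n, 25), (p, 29, 33, p, 33), (p, 29, 33, s, 4), (p, 29, 33, v, 11), (s, 29, 4, c, 12), (s, 29, 4, n, 25), (s, 29, 4, p, 33), (s, 29, 4, s, 4), (s, 29, 4, v, 11), (v, 29, 11, c, 12), (v, 29, 11, n, 25), (v, 29, 11, p, 33), (v, 29, 11, s, 4), (v, 29, 11, v, 11), (y, 8, 1, a, 17), (y, 8, 1, n, 28), (y, 8, 1, y, 1)}.
Filtering on F ≠ F2 leaves {(a, 8, 17, n, 28), (a, 8, 17, y, 1), (c, 29, 12, n, 25), (c, 29, 12, p, 33), (c, 29, 12, s, 4), (c, 29, 12, v, 11), (n, 29, 25, c, 12), (n, 29, 25, p, 33), (n, 29, 25, s, 4), (n, 29, 25, v, 11), (n, 8, 28, a, 17), (n, 8, 28, y, 1), (p, 29, 33, c, 12), (p, 29, 33, n, 25), (p, 29, 33, s, 4), (p, 29, 33, v, 11), (s, 29, 4, c, 12), (s, 29, 4, n, 25), (s, 29, 4, p, 33), (s, 29, 4, v, 11), (v, 29, 11, c, 12), (v, 29, 11, n, 25), (v, 29, 11, p, 33), (v, 29, 11, s, 4), (y, 8, 1, a, 17), (y, 8, 1, n, 28)}.
Projecting to E, C2 (18 duplicate(s) eliminated): {(29, 11), (29, 12), (29, 25), (29, 33), (29, 4), (8, 1), (8, 17), (8, 28)}

{(29, 11), (29, 12), (29, 25), (29, 33), (29, 4), (8, 1), (8, 17), (8, 28)}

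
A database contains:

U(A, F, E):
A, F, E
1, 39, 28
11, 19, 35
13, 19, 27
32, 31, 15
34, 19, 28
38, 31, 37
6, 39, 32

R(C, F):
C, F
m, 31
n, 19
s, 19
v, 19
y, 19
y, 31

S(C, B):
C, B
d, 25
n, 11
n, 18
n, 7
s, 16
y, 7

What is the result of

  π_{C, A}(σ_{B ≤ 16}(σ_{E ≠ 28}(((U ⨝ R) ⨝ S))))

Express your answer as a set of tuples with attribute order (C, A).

{(n, 11), (n, 13), (s, 11), (s, 13), (y, 11), (y, 13), (y, 32), (y, 38)}

Natural join on F: {(11, 19, 35, n), (11, 19, 35, s), (11, 19, 35, v), (11, 19, 35, y), (13, 19, 27, n), (13, 19, 27, s), (13, 19, 27, v), (13, 19, 27, y), (32, 31, 15, m), (32, 31, 15, y), (34, 19, 28, n), (34, 19, 28, s), (34, 19, 28, v), (34, 19, 28, y), (38, 31, 37, m), (38, 31, 37, y)}
Natural join on C: {(11, 19, 35, n, 11), (11, 19, 35, n, 18), (11, 19, 35, n, 7), (11, 19, 35, s, 16), (11, 19, 35, y, 7), (13, 19, 27, n, 11), (13, 19, 27, n, 18), (13, 19, 27, n, 7), (13, 19, 27, s, 16), (13, 19, 27, y, 7), (32, 31, 15, y, 7), (34, 19, 28, n, 11), (34, 19, 28, n, 18), (34, 19, 28, n, 7), (34, 19, 28, s, 16), (34, 19, 28, y, 7), (38, 31, 37, y, 7)}
Selection E ≠ 28: {(11, 19, 35, n, 11), (11, 19, 35, n, 18), (11, 19, 35, n, 7), (11, 19, 35, s, 16), (11, 19, 35, y, 7), (13, 19, 27, n, 11), (13, 19, 27, n, 18), (13, 19, 27, n, 7), (13, 19, 27, s, 16), (13, 19, 27, y, 7), (32, 31, 15, y, 7), (38, 31, 37, y, 7)}
Selection B ≤ 16: {(11, 19, 35, n, 11), (11, 19, 35, n, 7), (11, 19, 35, s, 16), (11, 19, 35, y, 7), (13, 19, 27, n, 11), (13, 19, 27, n, 7), (13, 19, 27, s, 16), (13, 19, 27, y, 7), (32, 31, 15, y, 7), (38, 31, 37, y, 7)}
π[C, A]: project onto (C, A) (2 duplicate(s) eliminated) → {(n, 11), (n, 13), (s, 11), (s, 13), (y, 11), (y, 13), (y, 32), (y, 38)}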